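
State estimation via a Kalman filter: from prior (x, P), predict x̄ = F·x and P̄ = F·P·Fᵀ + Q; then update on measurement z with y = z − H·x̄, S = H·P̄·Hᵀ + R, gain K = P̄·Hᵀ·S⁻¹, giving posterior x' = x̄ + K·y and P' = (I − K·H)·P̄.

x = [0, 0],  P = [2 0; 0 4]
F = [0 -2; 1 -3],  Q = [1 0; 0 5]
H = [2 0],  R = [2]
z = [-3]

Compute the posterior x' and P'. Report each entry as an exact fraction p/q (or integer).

x' = [-51/35, -72/35]
P' = [17/35 24/35; 24/35 353/35]

x̄ = F·x = [0, 0]
P̄ = F·P·Fᵀ + Q = [17 24; 24 43]
y = z − H·x̄ = [-3]
S = H·P̄·Hᵀ + R = [70]
K = P̄·Hᵀ·S⁻¹ = [17/35; 24/35]
x' = x̄ + K·y = [-51/35, -72/35]
P' = (I − K·H)·P̄ = [17/35 24/35; 24/35 353/35]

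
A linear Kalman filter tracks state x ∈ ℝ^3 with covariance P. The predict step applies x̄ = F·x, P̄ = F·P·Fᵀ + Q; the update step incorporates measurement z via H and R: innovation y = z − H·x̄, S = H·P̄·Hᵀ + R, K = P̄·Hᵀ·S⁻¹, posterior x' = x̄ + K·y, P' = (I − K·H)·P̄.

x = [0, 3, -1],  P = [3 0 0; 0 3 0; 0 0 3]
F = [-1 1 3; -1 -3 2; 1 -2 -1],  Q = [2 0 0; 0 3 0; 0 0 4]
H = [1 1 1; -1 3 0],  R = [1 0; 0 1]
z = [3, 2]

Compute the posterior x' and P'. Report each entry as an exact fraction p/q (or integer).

x̄ = F·x = [0, -11, -5]
P̄ = F·P·Fᵀ + Q = [35 12 -18; 12 45 9; -18 9 22]
y = z − H·x̄ = [19, 35]
S = H·P̄·Hᵀ + R = [109 169; 169 369]
K = P̄·Hᵀ·S⁻¹ = [2633/2915 -1198/2915; 3567/11660 2253/11660; -702/2915 677/2915]
x' = x̄ + K·y = [8097/2915, 4592/2915, -4218/2915]
P' = (I − K·H)·P̄ = [26866/2915 8556/2915 -32789/2915; 8556/2915 12159/11660 -10704/2915; -32789/2915 -10704/2915 42791/2915]

x' = [8097/2915, 4592/2915, -4218/2915]
P' = [26866/2915 8556/2915 -32789/2915; 8556/2915 12159/11660 -10704/2915; -32789/2915 -10704/2915 42791/2915]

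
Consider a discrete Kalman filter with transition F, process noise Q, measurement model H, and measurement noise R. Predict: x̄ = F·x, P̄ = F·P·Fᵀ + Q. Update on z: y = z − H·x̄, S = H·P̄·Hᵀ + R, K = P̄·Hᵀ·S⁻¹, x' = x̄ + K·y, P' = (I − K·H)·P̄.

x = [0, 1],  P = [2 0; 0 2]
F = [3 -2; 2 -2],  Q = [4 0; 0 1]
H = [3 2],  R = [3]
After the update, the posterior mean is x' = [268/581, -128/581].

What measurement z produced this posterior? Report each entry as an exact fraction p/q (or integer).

x̄ = F·x = [-2, -2]
P̄ = F·P·Fᵀ + Q = [30 20; 20 17]
S = H·P̄·Hᵀ + R = [581]
K = P̄·Hᵀ·S⁻¹ = [130/581; 94/581]
x' − x̄ = [1430/581, 1034/581] = K·y
y = (KᵀK)⁻¹·Kᵀ·(x' − x̄) = [11]
z = y + H·x̄ = [11] + [-10] = [1]

z = [1]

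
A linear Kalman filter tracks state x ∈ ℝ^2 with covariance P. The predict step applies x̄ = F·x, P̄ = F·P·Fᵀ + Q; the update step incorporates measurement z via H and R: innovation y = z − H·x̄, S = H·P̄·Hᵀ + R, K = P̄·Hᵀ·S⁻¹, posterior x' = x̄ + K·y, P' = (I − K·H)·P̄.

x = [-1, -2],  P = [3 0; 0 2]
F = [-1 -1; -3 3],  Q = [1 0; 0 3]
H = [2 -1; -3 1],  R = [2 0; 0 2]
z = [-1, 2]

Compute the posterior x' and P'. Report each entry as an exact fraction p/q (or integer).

x' = [-3/571, 777/571]
P' = [1140/571 2802/571; 2802/571 7446/571]

x̄ = F·x = [3, -3]
P̄ = F·P·Fᵀ + Q = [6 3; 3 48]
y = z − H·x̄ = [-10, 14]
S = H·P̄·Hᵀ + R = [62 -69; -69 86]
K = P̄·Hᵀ·S⁻¹ = [-261/571 -309/571; -921/571 -480/571]
x' = x̄ + K·y = [-3/571, 777/571]
P' = (I − K·H)·P̄ = [1140/571 2802/571; 2802/571 7446/571]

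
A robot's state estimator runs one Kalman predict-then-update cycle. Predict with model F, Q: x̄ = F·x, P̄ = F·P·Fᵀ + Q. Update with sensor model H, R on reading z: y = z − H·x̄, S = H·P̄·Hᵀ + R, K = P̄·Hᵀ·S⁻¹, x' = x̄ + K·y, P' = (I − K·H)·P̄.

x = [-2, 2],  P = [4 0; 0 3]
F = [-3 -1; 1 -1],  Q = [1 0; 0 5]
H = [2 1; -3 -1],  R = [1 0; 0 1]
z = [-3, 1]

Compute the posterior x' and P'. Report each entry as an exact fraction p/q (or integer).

x' = [561/427, -2218/427]
P' = [419/427 -1002/427; -1002/427 5199/854]

x̄ = F·x = [4, -4]
P̄ = F·P·Fᵀ + Q = [40 -9; -9 12]
y = z − H·x̄ = [-7, 9]
S = H·P̄·Hᵀ + R = [137 -207; -207 319]
K = P̄·Hᵀ·S⁻¹ = [-164/427 -255/427; 1191/854 813/854]
x' = x̄ + K·y = [561/427, -2218/427]
P' = (I − K·H)·P̄ = [419/427 -1002/427; -1002/427 5199/854]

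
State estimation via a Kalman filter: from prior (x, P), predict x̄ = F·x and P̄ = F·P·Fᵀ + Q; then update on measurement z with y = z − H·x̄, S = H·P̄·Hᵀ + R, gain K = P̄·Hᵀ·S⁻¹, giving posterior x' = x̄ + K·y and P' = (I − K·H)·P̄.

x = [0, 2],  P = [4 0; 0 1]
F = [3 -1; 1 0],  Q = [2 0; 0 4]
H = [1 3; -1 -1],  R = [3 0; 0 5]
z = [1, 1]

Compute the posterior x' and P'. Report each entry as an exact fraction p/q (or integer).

x̄ = F·x = [-2, 0]
P̄ = F·P·Fᵀ + Q = [39 12; 12 8]
y = z − H·x̄ = [3, -1]
S = H·P̄·Hᵀ + R = [186 -111; -111 76]
K = P̄·Hᵀ·S⁻¹ = [13/605 -387/605; 172/605 92/605]
x' = x̄ + K·y = [-784/605, 424/605]
P' = (I − K·H)·P̄ = [2883/605 -948/605; -948/605 488/605]

x' = [-784/605, 424/605]
P' = [2883/605 -948/605; -948/605 488/605]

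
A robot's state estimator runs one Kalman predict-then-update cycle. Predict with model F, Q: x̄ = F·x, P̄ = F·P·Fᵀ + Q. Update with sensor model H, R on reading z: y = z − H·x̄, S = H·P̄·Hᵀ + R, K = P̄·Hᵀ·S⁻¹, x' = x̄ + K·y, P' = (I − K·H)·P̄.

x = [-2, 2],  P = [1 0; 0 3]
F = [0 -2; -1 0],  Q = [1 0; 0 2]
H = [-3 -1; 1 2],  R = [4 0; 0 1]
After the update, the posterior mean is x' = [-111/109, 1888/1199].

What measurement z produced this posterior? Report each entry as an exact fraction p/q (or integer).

x̄ = F·x = [-4, 2]
P̄ = F·P·Fᵀ + Q = [13 0; 0 3]
S = H·P̄·Hᵀ + R = [124 -45; -45 26]
K = P̄·Hᵀ·S⁻¹ = [-39/109 -13/109; 192/1199 609/1199]
x' − x̄ = [325/109, -510/1199] = K·y
y = (KᵀK)⁻¹·Kᵀ·(x' − x̄) = [-9, 2]
z = y + H·x̄ = [-9, 2] + [10, 0] = [1, 2]

z = [1, 2]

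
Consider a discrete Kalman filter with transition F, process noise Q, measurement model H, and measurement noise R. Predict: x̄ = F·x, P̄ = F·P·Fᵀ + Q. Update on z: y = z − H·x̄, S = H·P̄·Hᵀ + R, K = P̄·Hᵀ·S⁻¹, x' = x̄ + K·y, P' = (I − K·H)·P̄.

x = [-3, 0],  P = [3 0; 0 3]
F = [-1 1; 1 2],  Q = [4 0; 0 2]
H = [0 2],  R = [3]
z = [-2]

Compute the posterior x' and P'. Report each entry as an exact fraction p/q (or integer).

x' = [237/71, -77/71]
P' = [674/71 9/71; 9/71 51/71]

x̄ = F·x = [3, -3]
P̄ = F·P·Fᵀ + Q = [10 3; 3 17]
y = z − H·x̄ = [4]
S = H·P̄·Hᵀ + R = [71]
K = P̄·Hᵀ·S⁻¹ = [6/71; 34/71]
x' = x̄ + K·y = [237/71, -77/71]
P' = (I − K·H)·P̄ = [674/71 9/71; 9/71 51/71]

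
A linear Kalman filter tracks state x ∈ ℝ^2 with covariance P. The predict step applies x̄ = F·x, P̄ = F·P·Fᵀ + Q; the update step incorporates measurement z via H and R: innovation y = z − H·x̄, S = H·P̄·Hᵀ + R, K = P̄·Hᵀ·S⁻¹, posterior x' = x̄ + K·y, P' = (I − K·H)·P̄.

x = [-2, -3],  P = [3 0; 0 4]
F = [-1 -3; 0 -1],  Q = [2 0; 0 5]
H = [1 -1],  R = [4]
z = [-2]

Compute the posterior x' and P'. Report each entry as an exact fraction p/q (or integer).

x' = [4/3, 2]
P' = [389/30 91/10; 91/10 87/10]

x̄ = F·x = [11, 3]
P̄ = F·P·Fᵀ + Q = [41 12; 12 9]
y = z − H·x̄ = [-10]
S = H·P̄·Hᵀ + R = [30]
K = P̄·Hᵀ·S⁻¹ = [29/30; 1/10]
x' = x̄ + K·y = [4/3, 2]
P' = (I − K·H)·P̄ = [389/30 91/10; 91/10 87/10]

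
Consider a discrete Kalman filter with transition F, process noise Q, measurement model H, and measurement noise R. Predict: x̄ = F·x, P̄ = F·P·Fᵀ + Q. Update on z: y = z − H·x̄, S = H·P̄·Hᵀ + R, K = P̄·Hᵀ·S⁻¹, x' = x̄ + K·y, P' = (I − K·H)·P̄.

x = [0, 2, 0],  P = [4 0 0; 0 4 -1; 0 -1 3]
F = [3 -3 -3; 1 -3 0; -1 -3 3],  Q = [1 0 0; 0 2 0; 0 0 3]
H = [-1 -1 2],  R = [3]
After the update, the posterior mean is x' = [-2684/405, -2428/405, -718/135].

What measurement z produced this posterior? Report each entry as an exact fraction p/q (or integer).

z = [2]

x̄ = F·x = [-6, -6, -6]
P̄ = F·P·Fᵀ + Q = [82 39 -3; 39 42 41; -3 41 88]
S = H·P̄·Hᵀ + R = [405]
K = P̄·Hᵀ·S⁻¹ = [-127/405; 1/405; 46/135]
x' − x̄ = [-254/405, 2/405, 92/135] = K·y
y = (KᵀK)⁻¹·Kᵀ·(x' − x̄) = [2]
z = y + H·x̄ = [2] + [0] = [2]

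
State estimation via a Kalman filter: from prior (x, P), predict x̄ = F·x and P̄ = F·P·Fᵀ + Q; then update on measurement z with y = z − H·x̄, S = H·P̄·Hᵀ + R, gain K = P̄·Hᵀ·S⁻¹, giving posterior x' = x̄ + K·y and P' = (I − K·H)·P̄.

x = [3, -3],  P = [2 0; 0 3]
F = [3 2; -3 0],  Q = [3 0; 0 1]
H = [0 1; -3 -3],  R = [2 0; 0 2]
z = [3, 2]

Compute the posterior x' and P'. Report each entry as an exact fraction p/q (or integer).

x' = [-2667/1019, 1921/1019]
P' = [2064/1019 -1842/1019; -1842/1019 5530/3057]

x̄ = F·x = [3, -9]
P̄ = F·P·Fᵀ + Q = [33 -18; -18 19]
y = z − H·x̄ = [12, -16]
S = H·P̄·Hᵀ + R = [21 -3; -3 146]
K = P̄·Hᵀ·S⁻¹ = [-921/1019 -333/1019; 2765/3057 -2/1019]
x' = x̄ + K·y = [-2667/1019, 1921/1019]
P' = (I − K·H)·P̄ = [2064/1019 -1842/1019; -1842/1019 5530/3057]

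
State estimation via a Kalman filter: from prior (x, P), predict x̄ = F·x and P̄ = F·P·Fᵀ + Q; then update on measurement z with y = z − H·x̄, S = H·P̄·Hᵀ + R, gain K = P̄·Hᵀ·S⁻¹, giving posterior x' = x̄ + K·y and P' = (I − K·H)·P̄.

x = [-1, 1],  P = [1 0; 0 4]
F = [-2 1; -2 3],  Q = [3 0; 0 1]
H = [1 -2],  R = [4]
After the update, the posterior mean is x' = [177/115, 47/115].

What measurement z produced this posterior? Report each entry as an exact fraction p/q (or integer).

z = [1]

x̄ = F·x = [3, 5]
P̄ = F·P·Fᵀ + Q = [11 16; 16 41]
S = H·P̄·Hᵀ + R = [115]
K = P̄·Hᵀ·S⁻¹ = [-21/115; -66/115]
x' − x̄ = [-168/115, -528/115] = K·y
y = (KᵀK)⁻¹·Kᵀ·(x' − x̄) = [8]
z = y + H·x̄ = [8] + [-7] = [1]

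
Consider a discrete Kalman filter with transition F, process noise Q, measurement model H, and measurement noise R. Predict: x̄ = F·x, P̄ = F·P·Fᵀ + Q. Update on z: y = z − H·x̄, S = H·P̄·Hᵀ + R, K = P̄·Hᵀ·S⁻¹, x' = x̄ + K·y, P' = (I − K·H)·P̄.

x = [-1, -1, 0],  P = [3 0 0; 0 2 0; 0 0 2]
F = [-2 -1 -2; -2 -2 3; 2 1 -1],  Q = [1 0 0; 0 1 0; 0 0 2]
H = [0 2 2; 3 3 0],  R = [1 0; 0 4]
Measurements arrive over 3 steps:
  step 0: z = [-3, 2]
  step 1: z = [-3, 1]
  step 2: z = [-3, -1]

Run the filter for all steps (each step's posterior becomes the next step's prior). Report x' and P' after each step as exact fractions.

step 0: x' = [55893/29246, -35493/29246, -3709/14623], P' = [105325/29246 -98545/29246 46034/14623; -98545/29246 104669/29246 -49074/14623; 46034/14623 -49074/14623 49390/14623]
step 1: x' = [268538845/111499443, -28521248/12388827, 25272127/30408939], P' = [99164257/37166481 -10026605/4129609 22279783/10136313; -10026605/4129609 10783653/4129609 -2680691/1126257; 22279783/10136313 -2680691/1126257 6626764/2764449]
step 2: x' = [4165038369304/2736208868629, -5373503473319/2736208868629, 1438867840035/2736208868629], P' = [7079374342101/2736208868629 -6429286950433/2736208868629 5820435494055/2736208868629; -6429286950433/2736208868629 6935896050449/2736208868629 -6323039487059/2736208868629; 5820435494055/2736208868629 -6323039487059/2736208868629 6387116488224/2736208868629]

step 0: x̄ = F·x = [3, 4, -3]
step 0: P̄ = F·P·Fᵀ + Q = [23 4 -10; 4 39 -22; -10 -22 18]
step 0: y = z − H·x̄ = [-5, -19]
step 0: S = H·P̄·Hᵀ + R = [53 66; 66 634]
step 0: K = P̄·Hᵀ·S⁻¹ = [-6477/14623 5085/29246; 6521/14623 4593/29246; 632/14623 -2280/14623]
step 0: x' = x̄ + K·y = [55893/29246, -35493/29246, -3709/14623]
step 0: P' = (I − K·H)·P̄ = [105325/29246 -98545/29246 46034/14623; -98545/29246 104669/29246 -49074/14623; 46034/14623 -49074/14623 49390/14623]
step 1: x̄ = F·x = [-61457/29246, -31527/14623, 83711/29246]
step 1: P̄ = F·P·Fᵀ + Q = [900107/29246 -417798/14623 -20217/29246; -417798/14623 521421/14623 -44952/14623; -20217/29246 -44952/14623 117085/29246]
step 1: y = z − H·x̄ = [-9218/2089, 402779/29246]
step 1: S = H·P̄·Hᵀ + R = [282123/2089 41625/2089; 41625/2089 2562797/29246]
step 1: K = P̄·Hᵀ·S⁻¹ = [-51281444/111499443 2231203/12388827; 5726716/12388827 567786/4129609; 1031494/30408939 -461609/3378771]
step 1: x' = x̄ + K·y = [268538845/111499443, -28521248/12388827, 25272127/30408939]
step 1: P' = (I − K·H)·P̄ = [99164257/37166481 -10026605/4129609 22279783/10136313; -10026605/4129609 10783653/4129609 -2680691/1126257; 22279783/10136313 -2680691/1126257 6626764/2764449]
step 2: x̄ = F·x = [-127013288/30408939, 84766057/37166481, 51196907/30408939]
step 2: P̄ = F·P·Fᵀ + Q = [61436554/2764449 -67007339/3378771 -2193328/2764449; -67007339/3378771 109244565/4129609 -9579937/3378771; -2193328/2764449 -9579937/3378771 10884325/2764449]
step 2: y = z − H·x̄ = [-3655615967/334498329, 522752212/111499443]
step 2: S = H·P̄·Hᵀ + R = [33410440585/334498329 2002553506/111499443; 2002553506/111499443 3163845601/37166481]
step 2: K = P̄·Hᵀ·S⁻¹ = [-1217702912756/2736208868629 487565543751/2736208868629; 1225713126780/2736208868629 379956825012/2736208868629; 128154002330/2736208868629 -376952994753/2736208868629]
step 2: x' = x̄ + K·y = [4165038369304/2736208868629, -5373503473319/2736208868629, 1438867840035/2736208868629]
step 2: P' = (I − K·H)·P̄ = [7079374342101/2736208868629 -6429286950433/2736208868629 5820435494055/2736208868629; -6429286950433/2736208868629 6935896050449/2736208868629 -6323039487059/2736208868629; 5820435494055/2736208868629 -6323039487059/2736208868629 6387116488224/2736208868629]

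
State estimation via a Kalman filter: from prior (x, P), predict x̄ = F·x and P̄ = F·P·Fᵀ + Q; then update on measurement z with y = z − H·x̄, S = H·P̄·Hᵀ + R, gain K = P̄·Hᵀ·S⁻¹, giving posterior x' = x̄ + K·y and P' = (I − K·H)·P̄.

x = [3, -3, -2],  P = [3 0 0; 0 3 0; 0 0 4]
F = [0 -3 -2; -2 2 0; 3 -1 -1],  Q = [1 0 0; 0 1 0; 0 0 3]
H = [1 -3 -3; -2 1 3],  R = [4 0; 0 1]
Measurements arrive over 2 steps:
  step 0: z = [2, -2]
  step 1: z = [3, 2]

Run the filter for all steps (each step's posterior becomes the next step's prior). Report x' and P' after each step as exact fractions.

step 0: x' = [177435/13859, -94472/13859, 141203/13859], P' = [428935/13859 -218207/13859 358228/13859; -218207/13859 126854/13859 -189683/13859; 358228/13859 -189683/13859 303899/13859]
step 1: x' = [2712675621/1361477161, -4911250805/1361477161, 4382975303/1361477161], P' = [4386165040/1361477161 -2548307697/1361477161 3749987821/1361477161; -2548307697/1361477161 3104258193/1361477161 -2949234928/1361477161; 3749987821/1361477161 -2949234928/1361477161 3690335643/1361477161]

step 0: x̄ = F·x = [13, -12, 14]
step 0: P̄ = F·P·Fᵀ + Q = [44 -18 17; -18 25 -24; 17 -24 37]
step 0: y = z − H·x̄ = [-5, -6]
step 0: S = H·P̄·Hᵀ + R = [180 -181; -181 259]
step 0: K = P̄·Hᵀ·S⁻¹ = [2218/13859 -1393/13859; -7430/13859 -5781/13859; 3895/13859 5558/13859]
step 0: x' = x̄ + K·y = [177435/13859, -94472/13859, 141203/13859]
step 0: P' = (I − K·H)·P̄ = [428935/13859 -218207/13859 358228/13859; -218207/13859 126854/13859 -189683/13859; 358228/13859 -189683/13859 303899/13859]
step 1: x̄ = F·x = [1010/13859, -543814/13859, 485574/13859]
step 1: P̄ = F·P·Fᵀ + Q = [94945/13859 121278/13859 -145560/13859; 121278/13859 3982671/13859 -3477152/13859; -145560/13859 -3477152/13859 3113253/13859]
step 1: y = z − H·x̄ = [-134153/13859, -883170/13859]
step 1: S = H·P̄·Hᵀ + R = [1570653/13859 1107550/13859; 1107550/13859 12794283/13859]
step 1: K = P̄·Hᵀ·S⁻¹ = [195281167/1361477161 -70674314/1361477161; -753344373/1361477161 -646831197/1361477161; 381671419/1361477161 621796359/1361477161]
step 1: x' = x̄ + K·y = [2712675621/1361477161, -4911250805/1361477161, 4382975303/1361477161]
step 1: P' = (I − K·H)·P̄ = [4386165040/1361477161 -2548307697/1361477161 3749987821/1361477161; -2548307697/1361477161 3104258193/1361477161 -2949234928/1361477161; 3749987821/1361477161 -2949234928/1361477161 3690335643/1361477161]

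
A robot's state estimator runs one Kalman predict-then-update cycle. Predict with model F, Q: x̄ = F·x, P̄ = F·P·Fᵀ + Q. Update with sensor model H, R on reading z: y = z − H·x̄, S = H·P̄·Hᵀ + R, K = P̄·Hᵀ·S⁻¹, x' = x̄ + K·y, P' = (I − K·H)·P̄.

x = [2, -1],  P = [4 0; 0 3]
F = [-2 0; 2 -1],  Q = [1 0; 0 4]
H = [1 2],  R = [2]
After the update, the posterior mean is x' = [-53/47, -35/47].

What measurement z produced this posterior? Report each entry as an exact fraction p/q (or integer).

z = [-3]

x̄ = F·x = [-4, 5]
P̄ = F·P·Fᵀ + Q = [17 -16; -16 23]
S = H·P̄·Hᵀ + R = [47]
K = P̄·Hᵀ·S⁻¹ = [-15/47; 30/47]
x' − x̄ = [135/47, -270/47] = K·y
y = (KᵀK)⁻¹·Kᵀ·(x' − x̄) = [-9]
z = y + H·x̄ = [-9] + [6] = [-3]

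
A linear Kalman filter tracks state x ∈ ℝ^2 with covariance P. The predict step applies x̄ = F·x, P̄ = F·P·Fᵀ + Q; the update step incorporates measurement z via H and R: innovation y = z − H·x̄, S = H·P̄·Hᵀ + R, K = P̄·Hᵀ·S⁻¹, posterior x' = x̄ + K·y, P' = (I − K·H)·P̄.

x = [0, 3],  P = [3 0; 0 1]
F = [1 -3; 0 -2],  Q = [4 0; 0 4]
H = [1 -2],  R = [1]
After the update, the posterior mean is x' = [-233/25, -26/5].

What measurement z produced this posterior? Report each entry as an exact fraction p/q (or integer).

x̄ = F·x = [-9, -6]
P̄ = F·P·Fᵀ + Q = [16 6; 6 8]
S = H·P̄·Hᵀ + R = [25]
K = P̄·Hᵀ·S⁻¹ = [4/25; -2/5]
x' − x̄ = [-8/25, 4/5] = K·y
y = (KᵀK)⁻¹·Kᵀ·(x' − x̄) = [-2]
z = y + H·x̄ = [-2] + [3] = [1]

z = [1]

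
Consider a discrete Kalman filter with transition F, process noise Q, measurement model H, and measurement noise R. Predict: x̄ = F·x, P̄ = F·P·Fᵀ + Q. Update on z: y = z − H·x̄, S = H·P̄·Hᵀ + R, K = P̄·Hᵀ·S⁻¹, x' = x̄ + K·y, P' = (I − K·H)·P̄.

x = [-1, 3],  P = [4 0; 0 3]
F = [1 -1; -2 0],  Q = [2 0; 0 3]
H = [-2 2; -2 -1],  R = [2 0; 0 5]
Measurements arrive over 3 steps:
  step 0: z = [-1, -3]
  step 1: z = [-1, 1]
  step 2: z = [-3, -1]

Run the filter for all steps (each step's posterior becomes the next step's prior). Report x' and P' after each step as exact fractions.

step 0: x̄ = F·x = [-4, 2]
step 0: P̄ = F·P·Fᵀ + Q = [9 -8; -8 19]
step 0: y = z − H·x̄ = [-13, -9]
step 0: S = H·P̄·Hᵀ + R = [178 14; 14 28]
step 0: K = P̄·Hᵀ·S⁻¹ = [-29/171 -326/1197; 37/114 -215/798]
step 0: x' = x̄ + K·y = [785/1197, 82/399]
step 0: P' = (I − K·H)·P̄ = [611/1197 136/399; 136/399 177/266]
step 1: x̄ = F·x = [77/171, -1570/1197]
step 1: P̄ = F·P·Fᵀ + Q = [853/342 -58/171; -58/171 6035/1197]
step 1: y = z − H·x̄ = [53/21, 235/399]
step 1: S = H·P̄·Hᵀ + R = [244/7 4/7; 4/7 2482/133]
step 1: K = P̄·Hᵀ·S⁻¹ = [-20567/129708 -7921/32427; 10141/32427 -15785/64854]
step 1: x' = x̄ + K·y = [-36485/389124, -129517/194562]
step 1: P' = (I − K·H)·P̄ = [178987/389124 58643/194562; 58643/194562 119489/194562]
step 2: x̄ = F·x = [74183/129708, 36485/194562]
step 2: P̄ = F·P·Fᵀ + Q = [106849/43236 -20567/64854; -20567/64854 470830/97281]
step 2: y = z − H·x̄ = [-434107/194562, 32236/97281]
step 2: S = H·P̄·Hᵀ + R = [3286327/97281 81682/97281; 81682/97281 1795474/97281]
step 2: K = P̄·Hᵀ·S⁻¹ = [-9635271/60585754 -14745267/60585754; 9431066/30292877 -14663585/60585754]
step 2: x' = x̄ + K·y = [51262483/60585754, -35583017/60585754]
step 2: P' = (I − K·H)·P̄ = [13893601/30292877 18151931/60585754; 18151931/60585754 37014063/60585754]

step 0: x' = [785/1197, 82/399], P' = [611/1197 136/399; 136/399 177/266]
step 1: x' = [-36485/389124, -129517/194562], P' = [178987/389124 58643/194562; 58643/194562 119489/194562]
step 2: x' = [51262483/60585754, -35583017/60585754], P' = [13893601/30292877 18151931/60585754; 18151931/60585754 37014063/60585754]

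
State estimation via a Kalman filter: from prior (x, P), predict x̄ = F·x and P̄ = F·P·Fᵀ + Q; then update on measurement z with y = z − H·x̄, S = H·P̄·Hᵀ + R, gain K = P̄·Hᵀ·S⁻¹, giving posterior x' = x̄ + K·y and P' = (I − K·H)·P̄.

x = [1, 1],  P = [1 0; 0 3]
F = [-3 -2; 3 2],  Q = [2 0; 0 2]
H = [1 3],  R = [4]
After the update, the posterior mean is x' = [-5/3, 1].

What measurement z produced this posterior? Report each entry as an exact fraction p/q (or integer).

x̄ = F·x = [-5, 5]
P̄ = F·P·Fᵀ + Q = [23 -21; -21 23]
S = H·P̄·Hᵀ + R = [108]
K = P̄·Hᵀ·S⁻¹ = [-10/27; 4/9]
x' − x̄ = [10/3, -4] = K·y
y = (KᵀK)⁻¹·Kᵀ·(x' − x̄) = [-9]
z = y + H·x̄ = [-9] + [10] = [1]

z = [1]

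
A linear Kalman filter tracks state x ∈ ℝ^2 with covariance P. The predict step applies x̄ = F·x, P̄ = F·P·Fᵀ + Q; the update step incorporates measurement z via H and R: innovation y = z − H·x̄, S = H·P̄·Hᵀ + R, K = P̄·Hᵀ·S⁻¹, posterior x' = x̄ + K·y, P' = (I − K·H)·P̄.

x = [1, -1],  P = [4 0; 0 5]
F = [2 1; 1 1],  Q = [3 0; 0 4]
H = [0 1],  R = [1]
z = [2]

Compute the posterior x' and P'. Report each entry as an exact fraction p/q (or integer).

x' = [20/7, 13/7]
P' = [167/14 13/14; 13/14 13/14]

x̄ = F·x = [1, 0]
P̄ = F·P·Fᵀ + Q = [24 13; 13 13]
y = z − H·x̄ = [2]
S = H·P̄·Hᵀ + R = [14]
K = P̄·Hᵀ·S⁻¹ = [13/14; 13/14]
x' = x̄ + K·y = [20/7, 13/7]
P' = (I − K·H)·P̄ = [167/14 13/14; 13/14 13/14]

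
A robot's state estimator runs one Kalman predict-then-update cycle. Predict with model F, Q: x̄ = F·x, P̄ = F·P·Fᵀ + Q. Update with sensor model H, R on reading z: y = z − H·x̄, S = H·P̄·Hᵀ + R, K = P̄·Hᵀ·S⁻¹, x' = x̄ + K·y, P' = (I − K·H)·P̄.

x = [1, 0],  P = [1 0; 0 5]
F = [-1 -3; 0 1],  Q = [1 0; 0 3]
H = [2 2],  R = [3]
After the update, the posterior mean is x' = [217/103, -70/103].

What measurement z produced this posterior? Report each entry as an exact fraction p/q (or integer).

x̄ = F·x = [-1, 0]
P̄ = F·P·Fᵀ + Q = [47 -15; -15 8]
S = H·P̄·Hᵀ + R = [103]
K = P̄·Hᵀ·S⁻¹ = [64/103; -14/103]
x' − x̄ = [320/103, -70/103] = K·y
y = (KᵀK)⁻¹·Kᵀ·(x' − x̄) = [5]
z = y + H·x̄ = [5] + [-2] = [3]

z = [3]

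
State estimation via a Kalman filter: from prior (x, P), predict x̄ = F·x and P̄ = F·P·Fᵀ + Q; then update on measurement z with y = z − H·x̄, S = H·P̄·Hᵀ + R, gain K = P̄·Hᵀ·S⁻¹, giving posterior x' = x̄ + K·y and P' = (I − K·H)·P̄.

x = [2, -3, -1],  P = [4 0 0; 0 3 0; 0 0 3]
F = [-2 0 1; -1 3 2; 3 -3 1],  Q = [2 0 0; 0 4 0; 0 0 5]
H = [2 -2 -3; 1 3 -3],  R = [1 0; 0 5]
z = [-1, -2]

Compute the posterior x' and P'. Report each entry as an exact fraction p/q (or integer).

x' = [-6485/689103, -178669/689103, 37717/76567]
P' = [7256011/689103 1466234/689103 426944/76567; 1466234/689103 460609/689103 79168/76567; 426944/76567 79168/76567 235931/76567]

x̄ = F·x = [-5, -13, 14]
P̄ = F·P·Fᵀ + Q = [21 14 -21; 14 47 -33; -21 -33 71]
y = z − H·x̄ = [25, 84]
S = H·P̄·Hᵀ + R = [656 743; 743 1892]
K = P̄·Hᵀ·S⁻¹ = [52066/689103 25445/689103; -126286/689103 142105/689103; -12241/76567 -8669/76567]
x' = x̄ + K·y = [-6485/689103, -178669/689103, 37717/76567]
P' = (I − K·H)·P̄ = [7256011/689103 1466234/689103 426944/76567; 1466234/689103 460609/689103 79168/76567; 426944/76567 79168/76567 235931/76567]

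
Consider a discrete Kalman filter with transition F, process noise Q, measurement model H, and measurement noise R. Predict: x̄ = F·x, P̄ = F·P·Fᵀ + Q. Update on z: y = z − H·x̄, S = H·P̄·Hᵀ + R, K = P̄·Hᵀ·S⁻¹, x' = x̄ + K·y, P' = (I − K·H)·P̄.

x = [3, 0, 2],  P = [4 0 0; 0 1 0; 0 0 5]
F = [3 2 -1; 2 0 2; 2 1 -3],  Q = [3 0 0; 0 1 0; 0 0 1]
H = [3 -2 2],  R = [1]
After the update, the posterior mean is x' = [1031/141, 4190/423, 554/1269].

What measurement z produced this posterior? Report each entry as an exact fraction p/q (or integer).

x̄ = F·x = [7, 10, 0]
P̄ = F·P·Fᵀ + Q = [48 14 41; 14 37 -14; 41 -14 63]
S = H·P̄·Hᵀ + R = [1269]
K = P̄·Hᵀ·S⁻¹ = [22/141; -20/423; 277/1269]
x' − x̄ = [44/141, -40/423, 554/1269] = K·y
y = (KᵀK)⁻¹·Kᵀ·(x' − x̄) = [2]
z = y + H·x̄ = [2] + [1] = [3]

z = [3]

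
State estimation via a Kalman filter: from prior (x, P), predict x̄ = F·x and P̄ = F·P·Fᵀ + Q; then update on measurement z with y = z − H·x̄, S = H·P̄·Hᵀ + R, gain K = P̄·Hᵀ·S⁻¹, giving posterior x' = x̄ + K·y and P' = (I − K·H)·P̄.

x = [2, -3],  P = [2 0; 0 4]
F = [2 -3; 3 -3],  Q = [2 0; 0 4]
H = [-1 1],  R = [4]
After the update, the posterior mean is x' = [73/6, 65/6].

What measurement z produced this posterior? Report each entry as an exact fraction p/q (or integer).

x̄ = F·x = [13, 15]
P̄ = F·P·Fᵀ + Q = [46 48; 48 58]
S = H·P̄·Hᵀ + R = [12]
K = P̄·Hᵀ·S⁻¹ = [1/6; 5/6]
x' − x̄ = [-5/6, -25/6] = K·y
y = (KᵀK)⁻¹·Kᵀ·(x' − x̄) = [-5]
z = y + H·x̄ = [-5] + [2] = [-3]

z = [-3]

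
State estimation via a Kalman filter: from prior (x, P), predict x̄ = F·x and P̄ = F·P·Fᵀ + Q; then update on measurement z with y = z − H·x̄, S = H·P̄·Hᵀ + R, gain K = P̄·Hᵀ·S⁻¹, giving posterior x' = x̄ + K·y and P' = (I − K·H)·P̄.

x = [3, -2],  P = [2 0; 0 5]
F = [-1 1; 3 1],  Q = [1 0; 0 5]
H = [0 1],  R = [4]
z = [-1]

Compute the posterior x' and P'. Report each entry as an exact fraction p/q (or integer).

x̄ = F·x = [-5, 7]
P̄ = F·P·Fᵀ + Q = [8 -1; -1 28]
y = z − H·x̄ = [-8]
S = H·P̄·Hᵀ + R = [32]
K = P̄·Hᵀ·S⁻¹ = [-1/32; 7/8]
x' = x̄ + K·y = [-19/4, 0]
P' = (I − K·H)·P̄ = [255/32 -1/8; -1/8 7/2]

x' = [-19/4, 0]
P' = [255/32 -1/8; -1/8 7/2]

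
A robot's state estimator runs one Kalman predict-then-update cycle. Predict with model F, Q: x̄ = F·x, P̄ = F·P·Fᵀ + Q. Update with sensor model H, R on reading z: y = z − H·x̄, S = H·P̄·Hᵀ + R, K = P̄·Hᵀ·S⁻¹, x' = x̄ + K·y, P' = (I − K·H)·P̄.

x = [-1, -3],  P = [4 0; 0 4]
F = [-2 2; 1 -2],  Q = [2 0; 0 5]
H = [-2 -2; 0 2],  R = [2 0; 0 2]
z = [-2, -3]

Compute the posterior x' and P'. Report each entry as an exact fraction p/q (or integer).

x' = [2760/1169, -1604/1169]
P' = [1130/1169 -572/1169; -572/1169 573/1169]

x̄ = F·x = [-4, 5]
P̄ = F·P·Fᵀ + Q = [34 -24; -24 25]
y = z − H·x̄ = [0, -13]
S = H·P̄·Hᵀ + R = [46 -4; -4 102]
K = P̄·Hᵀ·S⁻¹ = [-558/1169 -572/1169; -1/1169 573/1169]
x' = x̄ + K·y = [2760/1169, -1604/1169]
P' = (I − K·H)·P̄ = [1130/1169 -572/1169; -572/1169 573/1169]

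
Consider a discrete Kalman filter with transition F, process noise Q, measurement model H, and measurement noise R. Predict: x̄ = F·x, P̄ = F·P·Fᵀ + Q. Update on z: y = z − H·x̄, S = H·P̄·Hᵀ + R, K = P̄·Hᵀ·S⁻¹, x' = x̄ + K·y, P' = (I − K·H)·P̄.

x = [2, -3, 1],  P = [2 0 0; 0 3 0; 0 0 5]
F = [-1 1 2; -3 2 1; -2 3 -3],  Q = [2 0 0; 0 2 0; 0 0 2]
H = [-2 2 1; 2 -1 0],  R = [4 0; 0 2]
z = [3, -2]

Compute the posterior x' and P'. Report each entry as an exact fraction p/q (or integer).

x̄ = F·x = [-3, -11, -16]
P̄ = F·P·Fᵀ + Q = [27 22 -17; 22 37 15; -17 15 82]
y = z − H·x̄ = [35, -7]
S = H·P̄·Hᵀ + R = [294 -99; -99 59]
K = P̄·Hᵀ·S⁻¹ = [105/503 449/503; 1116/2515 2171/2515; 3763/7545 16/2515]
x' = x̄ + K·y = [-977/503, -3802/2515, 10649/7545]
P' = (I − K·H)·P̄ = [2048/503 3198/503 -1880/503; 3198/503 27638/2515 -18832/2515; -1880/503 -18832/2515 71644/7545]

x' = [-977/503, -3802/2515, 10649/7545]
P' = [2048/503 3198/503 -1880/503; 3198/503 27638/2515 -18832/2515; -1880/503 -18832/2515 71644/7545]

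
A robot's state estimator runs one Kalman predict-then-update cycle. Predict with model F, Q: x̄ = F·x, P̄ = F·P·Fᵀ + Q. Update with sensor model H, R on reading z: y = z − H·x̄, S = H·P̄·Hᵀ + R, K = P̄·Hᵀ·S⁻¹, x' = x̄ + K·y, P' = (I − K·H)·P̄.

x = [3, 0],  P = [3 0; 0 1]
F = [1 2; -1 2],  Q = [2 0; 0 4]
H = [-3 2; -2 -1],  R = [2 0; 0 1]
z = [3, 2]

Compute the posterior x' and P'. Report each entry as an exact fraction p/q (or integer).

x̄ = F·x = [3, -3]
P̄ = F·P·Fᵀ + Q = [9 1; 1 11]
y = z − H·x̄ = [18, 5]
S = H·P̄·Hᵀ + R = [115 31; 31 52]
K = P̄·Hᵀ·S⁻¹ = [-237/1673 -470/1673; 1391/5019 -2084/5019]
x' = x̄ + K·y = [-1597/1673, -439/5019]
P' = (I − K·H)·P̄ = [202/1673 66/1673; 66/1673 1688/5019]

x' = [-1597/1673, -439/5019]
P' = [202/1673 66/1673; 66/1673 1688/5019]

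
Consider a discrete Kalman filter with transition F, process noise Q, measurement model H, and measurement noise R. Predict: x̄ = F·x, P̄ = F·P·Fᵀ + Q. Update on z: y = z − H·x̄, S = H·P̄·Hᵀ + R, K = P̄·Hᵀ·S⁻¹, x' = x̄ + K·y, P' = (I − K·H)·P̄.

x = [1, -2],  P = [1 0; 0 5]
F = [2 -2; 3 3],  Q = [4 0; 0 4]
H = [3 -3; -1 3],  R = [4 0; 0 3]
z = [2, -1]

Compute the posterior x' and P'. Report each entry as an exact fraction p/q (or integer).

x' = [20000/22067, 2016/22067]
P' = [33180/22067 20292/22067; 20292/22067 16592/22067]

x̄ = F·x = [6, -3]
P̄ = F·P·Fᵀ + Q = [28 -24; -24 58]
y = z − H·x̄ = [-25, 14]
S = H·P̄·Hᵀ + R = [1210 -894; -894 697]
K = P̄·Hᵀ·S⁻¹ = [9666/22067 9232/22067; 2775/22067 9828/22067]
x' = x̄ + K·y = [20000/22067, 2016/22067]
P' = (I − K·H)·P̄ = [33180/22067 20292/22067; 20292/22067 16592/22067]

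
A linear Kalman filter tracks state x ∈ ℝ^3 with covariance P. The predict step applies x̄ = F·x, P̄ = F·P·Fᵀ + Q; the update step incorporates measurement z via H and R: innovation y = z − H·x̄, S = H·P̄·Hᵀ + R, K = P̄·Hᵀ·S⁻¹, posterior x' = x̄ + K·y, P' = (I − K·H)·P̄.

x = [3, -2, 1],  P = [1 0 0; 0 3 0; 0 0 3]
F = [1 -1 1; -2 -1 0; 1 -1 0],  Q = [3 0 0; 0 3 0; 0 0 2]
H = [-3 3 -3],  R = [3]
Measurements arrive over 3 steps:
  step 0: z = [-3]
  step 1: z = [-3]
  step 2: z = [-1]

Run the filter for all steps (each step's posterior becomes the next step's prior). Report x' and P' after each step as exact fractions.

step 0: x̄ = F·x = [6, -4, 5]
step 0: P̄ = F·P·Fᵀ + Q = [10 1 4; 1 10 1; 4 1 6]
step 0: y = z − H·x̄ = [42]
step 0: S = H·P̄·Hᵀ + R = [273]
step 0: K = P̄·Hᵀ·S⁻¹ = [-1/7; 8/91; -9/91]
step 0: x' = x̄ + K·y = [0, -4/13, 11/13]
step 0: P' = (I − K·H)·P̄ = [31/7 31/7 1/7; 31/7 718/91 307/91; 1/7 307/91 303/91]
step 1: x̄ = F·x = [15/13, 4/13, 4/13]
step 1: P̄ = F·P·Fᵀ + Q = [303/91 -18/91 3/13; -18/91 4215/91 45/13; 3/13 45/13 71/13]
step 1: y = z − H·x̄ = [6/13]
step 1: S = H·P̄·Hᵀ + R = [40440/91]
step 1: K = P̄·Hᵀ·S⁻¹ = [-171/6740; 1959/6740; -203/13480]
step 1: x' = x̄ + K·y = [3849/3370, 1489/3370, 2027/6740]
step 1: P' = (I − K·H)·P̄ = [10257/3370 10377/3370 411/6740; 10377/3370 29577/3370 36441/6740; 411/6740 36441/6740 72263/13480]
step 2: x̄ = F·x = [6747/6740, -9187/3370, 236/337]
step 2: P̄ = F·P·Fᵀ + Q = [44903/13480 1617/6740 213/674; 1617/6740 122223/3370 1944/337; 213/674 1944/337 2582/337]
step 2: y = z − H·x̄ = [82783/6740]
step 2: S = H·P̄·Hᵀ + R = [4392903/13480]
step 2: K = P̄·Hᵀ·S⁻¹ = [-45929/1464301; 407898/1464301; -29780/1464301]
step 2: x' = x̄ + K·y = [901706/1464301, 1018094/1464301, 659677/1464301]
step 2: P' = (I − K·H)·P̄ = [4408241/1464301 4520667/1464301 158355/1464301; 4520667/1464301 16078836/1464301 11150271/1464301; 158355/1464301 11150271/1464301 11021696/1464301]

step 0: x' = [0, -4/13, 11/13], P' = [31/7 31/7 1/7; 31/7 718/91 307/91; 1/7 307/91 303/91]
step 1: x' = [3849/3370, 1489/3370, 2027/6740], P' = [10257/3370 10377/3370 411/6740; 10377/3370 29577/3370 36441/6740; 411/6740 36441/6740 72263/13480]
step 2: x' = [901706/1464301, 1018094/1464301, 659677/1464301], P' = [4408241/1464301 4520667/1464301 158355/1464301; 4520667/1464301 16078836/1464301 11150271/1464301; 158355/1464301 11150271/1464301 11021696/1464301]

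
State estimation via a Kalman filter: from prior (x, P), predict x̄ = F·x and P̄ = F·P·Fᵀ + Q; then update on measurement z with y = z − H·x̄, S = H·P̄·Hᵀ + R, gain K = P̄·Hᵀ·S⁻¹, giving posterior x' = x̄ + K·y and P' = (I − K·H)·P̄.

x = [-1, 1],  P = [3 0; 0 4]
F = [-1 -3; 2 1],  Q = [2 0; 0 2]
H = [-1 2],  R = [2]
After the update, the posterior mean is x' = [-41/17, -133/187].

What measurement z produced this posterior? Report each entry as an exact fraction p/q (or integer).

x̄ = F·x = [-2, -1]
P̄ = F·P·Fᵀ + Q = [41 -18; -18 18]
S = H·P̄·Hᵀ + R = [187]
K = P̄·Hᵀ·S⁻¹ = [-7/17; 54/187]
x' − x̄ = [-7/17, 54/187] = K·y
y = (KᵀK)⁻¹·Kᵀ·(x' − x̄) = [1]
z = y + H·x̄ = [1] + [0] = [1]

z = [1]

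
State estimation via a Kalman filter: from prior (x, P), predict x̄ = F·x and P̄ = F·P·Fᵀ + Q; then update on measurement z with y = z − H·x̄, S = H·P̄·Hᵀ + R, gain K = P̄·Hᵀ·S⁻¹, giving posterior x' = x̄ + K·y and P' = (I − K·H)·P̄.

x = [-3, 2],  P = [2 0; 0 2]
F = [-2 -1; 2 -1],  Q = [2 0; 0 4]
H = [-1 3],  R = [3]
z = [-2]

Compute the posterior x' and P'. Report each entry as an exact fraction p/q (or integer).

x̄ = F·x = [4, -8]
P̄ = F·P·Fᵀ + Q = [12 -6; -6 14]
y = z − H·x̄ = [26]
S = H·P̄·Hᵀ + R = [177]
K = P̄·Hᵀ·S⁻¹ = [-10/59; 16/59]
x' = x̄ + K·y = [-24/59, -56/59]
P' = (I − K·H)·P̄ = [408/59 126/59; 126/59 58/59]

x' = [-24/59, -56/59]
P' = [408/59 126/59; 126/59 58/59]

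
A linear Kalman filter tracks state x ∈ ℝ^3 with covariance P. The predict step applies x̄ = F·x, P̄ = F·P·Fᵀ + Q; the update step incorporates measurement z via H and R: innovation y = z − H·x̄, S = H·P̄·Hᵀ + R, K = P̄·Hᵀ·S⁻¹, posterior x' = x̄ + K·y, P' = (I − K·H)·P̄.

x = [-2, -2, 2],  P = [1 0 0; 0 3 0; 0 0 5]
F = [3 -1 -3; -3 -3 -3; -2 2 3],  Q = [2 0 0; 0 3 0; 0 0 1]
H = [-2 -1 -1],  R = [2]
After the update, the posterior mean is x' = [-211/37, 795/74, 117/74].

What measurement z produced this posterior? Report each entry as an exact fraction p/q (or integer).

z = [-1]

x̄ = F·x = [-10, 6, 6]
P̄ = F·P·Fᵀ + Q = [59 45 -57; 45 84 -57; -57 -57 62]
S = H·P̄·Hᵀ + R = [222]
K = P̄·Hᵀ·S⁻¹ = [-53/111; -39/74; 109/222]
x' − x̄ = [159/37, 351/74, -327/74] = K·y
y = (KᵀK)⁻¹·Kᵀ·(x' − x̄) = [-9]
z = y + H·x̄ = [-9] + [8] = [-1]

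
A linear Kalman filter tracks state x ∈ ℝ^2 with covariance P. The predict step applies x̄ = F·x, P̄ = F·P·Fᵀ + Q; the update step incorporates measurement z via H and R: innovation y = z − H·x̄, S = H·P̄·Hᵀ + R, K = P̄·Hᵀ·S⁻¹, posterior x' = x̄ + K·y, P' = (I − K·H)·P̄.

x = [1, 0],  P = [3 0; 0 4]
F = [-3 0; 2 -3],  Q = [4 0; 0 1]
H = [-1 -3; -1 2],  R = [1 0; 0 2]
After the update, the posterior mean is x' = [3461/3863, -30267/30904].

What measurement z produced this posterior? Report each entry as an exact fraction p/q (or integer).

z = [2, -3]

x̄ = F·x = [-3, 2]
P̄ = F·P·Fᵀ + Q = [31 -18; -18 49]
S = H·P̄·Hᵀ + R = [365 -281; -281 301]
K = P̄·Hᵀ·S⁻¹ = [-1488/3863 -2249/3863; -6233/30904 6091/30904]
x' − x̄ = [15050/3863, -92075/30904] = K·y
y = (KᵀK)⁻¹·Kᵀ·(x' − x̄) = [5, -10]
z = y + H·x̄ = [5, -10] + [-3, 7] = [2, -3]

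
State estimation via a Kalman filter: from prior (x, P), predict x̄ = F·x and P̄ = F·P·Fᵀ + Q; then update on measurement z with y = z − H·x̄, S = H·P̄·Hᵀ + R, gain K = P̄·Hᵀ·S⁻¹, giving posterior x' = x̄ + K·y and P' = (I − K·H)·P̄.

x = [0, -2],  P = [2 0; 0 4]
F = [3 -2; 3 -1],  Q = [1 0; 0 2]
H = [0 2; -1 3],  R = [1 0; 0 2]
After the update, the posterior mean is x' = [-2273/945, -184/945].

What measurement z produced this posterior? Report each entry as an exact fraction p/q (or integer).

z = [-1, 3]

x̄ = F·x = [4, 2]
P̄ = F·P·Fᵀ + Q = [35 26; 26 24]
S = H·P̄·Hᵀ + R = [97 92; 92 97]
K = P̄·Hᵀ·S⁻¹ = [1088/945 -613/945; 424/945 46/945]
x' − x̄ = [-6053/945, -2074/945] = K·y
y = (KᵀK)⁻¹·Kᵀ·(x' − x̄) = [-5, 1]
z = y + H·x̄ = [-5, 1] + [4, 2] = [-1, 3]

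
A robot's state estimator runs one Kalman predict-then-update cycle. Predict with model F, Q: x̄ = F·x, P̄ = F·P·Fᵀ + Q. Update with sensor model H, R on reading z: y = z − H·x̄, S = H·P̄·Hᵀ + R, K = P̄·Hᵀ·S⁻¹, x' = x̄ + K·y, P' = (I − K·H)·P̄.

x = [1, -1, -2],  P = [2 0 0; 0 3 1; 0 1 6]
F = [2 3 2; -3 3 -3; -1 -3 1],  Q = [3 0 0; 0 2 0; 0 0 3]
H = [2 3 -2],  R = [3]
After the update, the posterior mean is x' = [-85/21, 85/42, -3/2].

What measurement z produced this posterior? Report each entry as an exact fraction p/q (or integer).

x̄ = F·x = [-5, 0, 0]
P̄ = F·P·Fᵀ + Q = [74 -24 -22; -24 83 -27; -22 -27 32]
S = H·P̄·Hᵀ + R = [1386]
K = P̄·Hᵀ·S⁻¹ = [20/231; 85/462; -3/22]
x' − x̄ = [20/21, 85/42, -3/2] = K·y
y = (KᵀK)⁻¹·Kᵀ·(x' − x̄) = [11]
z = y + H·x̄ = [11] + [-10] = [1]

z = [1]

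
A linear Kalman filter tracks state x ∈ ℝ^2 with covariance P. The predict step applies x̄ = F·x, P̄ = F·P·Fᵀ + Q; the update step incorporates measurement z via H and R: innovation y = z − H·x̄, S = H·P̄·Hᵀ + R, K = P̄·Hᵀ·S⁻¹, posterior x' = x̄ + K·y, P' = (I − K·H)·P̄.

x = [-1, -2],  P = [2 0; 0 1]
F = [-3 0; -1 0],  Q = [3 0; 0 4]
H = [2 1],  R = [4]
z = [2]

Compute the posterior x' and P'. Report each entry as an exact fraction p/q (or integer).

x̄ = F·x = [3, 1]
P̄ = F·P·Fᵀ + Q = [21 6; 6 6]
y = z − H·x̄ = [-5]
S = H·P̄·Hᵀ + R = [118]
K = P̄·Hᵀ·S⁻¹ = [24/59; 9/59]
x' = x̄ + K·y = [57/59, 14/59]
P' = (I − K·H)·P̄ = [87/59 -78/59; -78/59 192/59]

x' = [57/59, 14/59]
P' = [87/59 -78/59; -78/59 192/59]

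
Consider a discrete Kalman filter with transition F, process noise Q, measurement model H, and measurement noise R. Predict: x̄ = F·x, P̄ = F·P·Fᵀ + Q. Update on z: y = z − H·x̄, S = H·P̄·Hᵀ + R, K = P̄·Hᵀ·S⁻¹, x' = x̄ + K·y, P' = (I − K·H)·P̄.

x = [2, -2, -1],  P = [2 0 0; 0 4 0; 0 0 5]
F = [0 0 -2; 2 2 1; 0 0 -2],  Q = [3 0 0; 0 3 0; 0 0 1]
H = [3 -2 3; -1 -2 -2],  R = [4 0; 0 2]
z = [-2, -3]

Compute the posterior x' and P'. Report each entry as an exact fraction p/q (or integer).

x' = [12861/187247, 243789/187247, 28787/187247]
P' = [243630/187247 68424/187247 -169598/187247; 68424/187247 82080/187247 -54752/187247; -169598/187247 -54752/187247 160186/187247]

x̄ = F·x = [2, -1, 2]
P̄ = F·P·Fᵀ + Q = [23 -10 20; -10 32 -10; 20 -10 21]
y = z − H·x̄ = [-16, 1]
S = H·P̄·Hᵀ + R = [1128 -187; -187 197]
K = P̄·Hᵀ·S⁻¹ = [21312/187247 -20641/187247; -30786/187247 -61540/187247; 20317/187247 -20635/187247]
x' = x̄ + K·y = [12861/187247, 243789/187247, 28787/187247]
P' = (I − K·H)·P̄ = [243630/187247 68424/187247 -169598/187247; 68424/187247 82080/187247 -54752/187247; -169598/187247 -54752/187247 160186/187247]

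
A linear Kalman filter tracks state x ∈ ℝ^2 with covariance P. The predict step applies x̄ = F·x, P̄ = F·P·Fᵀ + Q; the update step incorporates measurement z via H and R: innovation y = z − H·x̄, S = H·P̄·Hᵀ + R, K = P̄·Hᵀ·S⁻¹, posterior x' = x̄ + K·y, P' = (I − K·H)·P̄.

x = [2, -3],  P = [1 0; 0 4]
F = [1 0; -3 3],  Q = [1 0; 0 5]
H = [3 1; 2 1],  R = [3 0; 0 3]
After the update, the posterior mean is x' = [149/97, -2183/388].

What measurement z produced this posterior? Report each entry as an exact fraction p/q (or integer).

z = [-2, -1]

x̄ = F·x = [2, -15]
P̄ = F·P·Fᵀ + Q = [2 -3; -3 50]
S = H·P̄·Hᵀ + R = [53 47; 47 49]
K = P̄·Hᵀ·S⁻¹ = [25/97 -22/97; -59/388 405/388]
x' − x̄ = [-45/97, 3637/388] = K·y
y = (KᵀK)⁻¹·Kᵀ·(x' − x̄) = [7, 10]
z = y + H·x̄ = [7, 10] + [-9, -11] = [-2, -1]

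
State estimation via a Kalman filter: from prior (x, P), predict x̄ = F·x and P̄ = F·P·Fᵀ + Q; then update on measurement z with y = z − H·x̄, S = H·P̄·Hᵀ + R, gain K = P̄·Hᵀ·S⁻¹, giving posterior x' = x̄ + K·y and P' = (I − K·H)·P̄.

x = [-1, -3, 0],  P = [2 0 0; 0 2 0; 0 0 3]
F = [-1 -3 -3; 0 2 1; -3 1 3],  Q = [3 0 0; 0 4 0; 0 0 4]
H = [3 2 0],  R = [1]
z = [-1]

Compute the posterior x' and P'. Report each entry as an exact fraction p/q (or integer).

x' = [538/259, -927/259, 1045/259]
P' = [1286/259 -1875/259 -1053/259; -1875/259 2796/259 1552/259; -1053/259 1552/259 10184/259]

x̄ = F·x = [10, -6, 0]
P̄ = F·P·Fᵀ + Q = [50 -21 -27; -21 15 13; -27 13 51]
y = z − H·x̄ = [-19]
S = H·P̄·Hᵀ + R = [259]
K = P̄·Hᵀ·S⁻¹ = [108/259; -33/259; -55/259]
x' = x̄ + K·y = [538/259, -927/259, 1045/259]
P' = (I − K·H)·P̄ = [1286/259 -1875/259 -1053/259; -1875/259 2796/259 1552/259; -1053/259 1552/259 10184/259]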